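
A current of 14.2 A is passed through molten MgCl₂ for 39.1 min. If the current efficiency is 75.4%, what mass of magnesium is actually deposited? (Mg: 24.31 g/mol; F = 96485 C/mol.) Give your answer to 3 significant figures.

3.16 g

Q = 14.2 × 2346 = 33310 C
n(e⁻) = 33310 / 96485 = 0.3452 mol
Mg²⁺ + 2e⁻ → Mg, so theoretical m(Mg) = 0.1726 × 24.31 = 4.196 g
Actual mass = 75.4% × 4.196 = 3.16 g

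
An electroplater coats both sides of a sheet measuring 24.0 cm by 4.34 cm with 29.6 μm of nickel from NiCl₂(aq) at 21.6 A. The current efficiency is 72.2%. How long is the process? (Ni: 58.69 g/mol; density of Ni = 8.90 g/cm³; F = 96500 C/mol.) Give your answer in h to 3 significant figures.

0.321 h

Plated area = 2 × 24.0 × 4.34 = 208.3 cm²
Volume = 208.3 × 29.6×10⁻⁴ cm = 0.6166 cm³
m(Ni) = 0.6166 × 8.90 = 5.488 g
n(Ni) = 5.488 / 58.69 = 0.09351 mol; n(e⁻) = 2 × 0.09351 = 0.1870 mol
Q = 0.1870 × 96500 / 0.722 = 24990 C
t = 24990 / 21.6 = 1157 s = 0.321 h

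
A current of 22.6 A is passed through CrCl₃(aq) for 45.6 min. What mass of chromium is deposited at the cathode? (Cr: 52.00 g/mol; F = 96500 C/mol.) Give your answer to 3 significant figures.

11.1 g

Q = It = 22.6 × 2736 = 61830 C
n(e⁻) = 61830 / 96500 = 0.6407 mol
Cr³⁺ + 3e⁻ → Cr, so n(Cr) = 0.6407 / 3 = 0.2136 mol
m = 0.2136 × 52.00 = 11.1 g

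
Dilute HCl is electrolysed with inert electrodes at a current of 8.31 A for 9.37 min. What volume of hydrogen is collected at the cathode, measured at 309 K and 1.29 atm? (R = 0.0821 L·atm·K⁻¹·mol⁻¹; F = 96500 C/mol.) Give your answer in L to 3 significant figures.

0.476 L

Q = 8.31 A × 562.2 s = 4672 C
Moles of electrons = 4672 / 96500 = 0.04841 mol
2H⁺ + 2e⁻ → H₂, so n(H₂) = 0.04841 / 2 = 0.02421 mol
V = nRT/P = 0.02421 × 0.0821 × 309 / 1.29 = 0.4761 L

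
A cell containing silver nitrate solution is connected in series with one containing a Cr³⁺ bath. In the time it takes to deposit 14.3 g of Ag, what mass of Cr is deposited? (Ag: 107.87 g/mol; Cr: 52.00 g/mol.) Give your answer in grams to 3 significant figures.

n(Ag) = 14.3 / 107.87 = 0.1326 mol
Ag⁺ + e⁻ → Ag, so n(e⁻) = 0.1326 mol
Since the cells are in series, n(e⁻) in the Cr cell is also 0.1326 mol.
Cr³⁺ + 3e⁻ → Cr, so n(Cr) = 0.1326 / 3 = 0.04420 mol
m(Cr) = 0.04420 × 52.00 = 2.30 g

2.30 g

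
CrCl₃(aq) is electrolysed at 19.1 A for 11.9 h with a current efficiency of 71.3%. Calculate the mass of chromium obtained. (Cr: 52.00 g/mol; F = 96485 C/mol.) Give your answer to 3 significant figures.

Q = 19.1 × 42840 = 8.182×10^5 C
n(e⁻) = 8.182×10^5 / 96485 = 8.480 mol
Cr³⁺ + 3e⁻ → Cr, so theoretical m(Cr) = 2.827 × 52.00 = 147.0 g
Actual mass = 71.3% × 147.0 = 105 g

105 g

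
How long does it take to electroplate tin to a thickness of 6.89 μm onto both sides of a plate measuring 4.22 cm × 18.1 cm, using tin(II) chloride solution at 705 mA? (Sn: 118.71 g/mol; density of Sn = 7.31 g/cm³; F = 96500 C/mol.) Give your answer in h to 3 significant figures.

Plated area = 2 × 4.22 × 18.1 = 152.8 cm²
Volume = 152.8 × 6.89×10⁻⁴ cm = 0.1053 cm³
m(Sn) = 0.1053 × 7.31 = 0.7697 g
n(Sn) = 0.7697 / 118.71 = 0.006484 mol; n(e⁻) = 2 × 0.006484 = 0.01297 mol
Q = 0.01297 × 96500 = 1252 C
t = 1252 / 0.705 = 1776 s = 0.493 h

0.493 h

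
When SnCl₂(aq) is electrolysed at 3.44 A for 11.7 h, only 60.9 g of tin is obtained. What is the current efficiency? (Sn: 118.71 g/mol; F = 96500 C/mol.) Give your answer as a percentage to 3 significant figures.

Q = 3.44 × 42120 = 1.449×10^5 C
n(e⁻) = 1.449×10^5 / 96500 = 1.502 mol
Sn²⁺ + 2e⁻ → Sn, so theoretical n(Sn) = 0.7510 mol → 89.15 g
Efficiency = 60.9 / 89.15 = 0.6831 = 68.3%

68.3%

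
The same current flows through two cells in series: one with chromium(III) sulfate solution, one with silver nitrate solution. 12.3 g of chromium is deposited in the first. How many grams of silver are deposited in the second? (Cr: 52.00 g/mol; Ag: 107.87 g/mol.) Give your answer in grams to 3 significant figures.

n(Cr) = 12.3 / 52.00 = 0.2365 mol
Cr³⁺ + 3e⁻ → Cr, so n(e⁻) = 3 × 0.2365 = 0.7095 mol
Same current for the same time ⇒ same n(e⁻) = 0.7095 mol in both cells.
Ag⁺ + e⁻ → Ag, so n(Ag) = 0.7095 mol
m(Ag) = 0.7095 × 107.87 = 76.5 g

76.5 g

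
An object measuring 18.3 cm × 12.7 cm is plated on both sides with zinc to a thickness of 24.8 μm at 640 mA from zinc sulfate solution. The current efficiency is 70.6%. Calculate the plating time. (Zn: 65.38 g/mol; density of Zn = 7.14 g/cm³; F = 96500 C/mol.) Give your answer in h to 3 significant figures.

Plated area = 2 × 18.3 × 12.7 = 464.8 cm²
Volume = 464.8 × 24.8×10⁻⁴ cm = 1.153 cm³
m(Zn) = 1.153 × 7.14 = 8.232 g
n(Zn) = 8.232 / 65.38 = 0.1259 mol; n(e⁻) = 2 × 0.1259 = 0.2518 mol
Q = 0.2518 × 96500 / 0.706 = 34420 C
t = 34420 / 0.640 = 53780 s = 14.9 h

14.9 h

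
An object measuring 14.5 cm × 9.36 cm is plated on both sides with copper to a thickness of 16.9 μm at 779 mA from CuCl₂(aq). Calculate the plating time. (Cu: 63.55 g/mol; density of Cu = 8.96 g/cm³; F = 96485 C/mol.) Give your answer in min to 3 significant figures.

Plated area = 2 × 14.5 × 9.36 = 271.4 cm²
Volume = 271.4 × 16.9×10⁻⁴ cm = 0.4587 cm³
m(Cu) = 0.4587 × 8.96 = 4.110 g
n(Cu) = 4.110 / 63.55 = 0.06467 mol; n(e⁻) = 2 × 0.06467 = 0.1293 mol
Q = 0.1293 × 96485 = 12480 C
t = 12480 / 0.779 = 16020 s = 267 min

267 min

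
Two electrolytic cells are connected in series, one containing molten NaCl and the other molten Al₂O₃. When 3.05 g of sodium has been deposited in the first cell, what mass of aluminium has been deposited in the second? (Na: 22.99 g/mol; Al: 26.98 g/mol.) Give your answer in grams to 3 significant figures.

n(Na) = 3.05 / 22.99 = 0.1327 mol
Na⁺ + e⁻ → Na, so n(e⁻) = 0.1327 mol
Same current for the same time ⇒ same n(e⁻) = 0.1327 mol in both cells.
Al³⁺ + 3e⁻ → Al, so n(Al) = 0.1327 / 3 = 0.04423 mol
m(Al) = 0.04423 × 26.98 = 1.19 g

1.19 g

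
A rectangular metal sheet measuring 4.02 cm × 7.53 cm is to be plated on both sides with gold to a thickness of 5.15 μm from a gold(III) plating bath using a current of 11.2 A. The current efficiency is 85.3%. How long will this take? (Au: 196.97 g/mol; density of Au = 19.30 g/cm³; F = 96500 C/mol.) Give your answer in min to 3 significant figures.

Plated area = 2 × 4.02 × 7.53 = 60.54 cm²
Volume = 60.54 × 5.15×10⁻⁴ cm = 0.03118 cm³
m(Au) = 0.03118 × 19.30 = 0.6018 g
n(Au) = 0.6018 / 196.97 = 0.003055 mol; n(e⁻) = 3 × 0.003055 = 0.009165 mol
Q = 0.009165 × 96500 / 0.853 = 1037 C
t = 1037 / 11.2 = 92.59 s = 1.54 min

1.54 min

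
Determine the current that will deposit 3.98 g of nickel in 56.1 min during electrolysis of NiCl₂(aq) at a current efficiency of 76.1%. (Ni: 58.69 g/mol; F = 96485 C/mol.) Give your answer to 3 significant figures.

n(Ni) = 3.98 / 58.69 = 0.06781 mol
Ni²⁺ + 2e⁻ → Ni, so n(e⁻) = 2 × 0.06781 = 0.1356 mol
Q = 0.1356 × 96485 / 0.761 = 17190 C
I = Q / t = 17190 / 3366 s = 5.11 A

5.11 A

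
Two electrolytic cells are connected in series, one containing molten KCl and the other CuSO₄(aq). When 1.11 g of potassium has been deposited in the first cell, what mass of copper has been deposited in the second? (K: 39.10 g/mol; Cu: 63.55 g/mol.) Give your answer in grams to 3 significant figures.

n(K) = 1.11 / 39.10 = 0.02839 mol
K⁺ + e⁻ → K, so n(e⁻) = 0.02839 mol
Same current for the same time ⇒ same n(e⁻) = 0.02839 mol in both cells.
Cu²⁺ + 2e⁻ → Cu, so n(Cu) = 0.02839 / 2 = 0.01420 mol
m(Cu) = 0.01420 × 63.55 = 0.902 g

0.902 g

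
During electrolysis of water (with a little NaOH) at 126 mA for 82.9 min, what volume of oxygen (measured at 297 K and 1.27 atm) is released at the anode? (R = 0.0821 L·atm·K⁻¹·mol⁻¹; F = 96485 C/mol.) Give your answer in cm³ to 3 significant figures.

31.2 cm³

Charge passed = 0.126 × 4974 = 626.7 C
n(e⁻) = Q/F = 626.7/96485 = 0.006495 mol
2H₂O → O₂ + 4H⁺ + 4e⁻, so n(O₂) = 0.006495 / 4 = 0.001624 mol
V = nRT/P = 0.001624 × 0.0821 × 297 / 1.27 = 0.03118 L
= 31.2 cm³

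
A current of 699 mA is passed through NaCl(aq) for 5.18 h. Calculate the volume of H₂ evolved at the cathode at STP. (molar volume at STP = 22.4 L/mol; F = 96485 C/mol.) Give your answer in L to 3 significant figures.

1.51 L

Q = It = 0.699 × 18648 = 13030 C
n(e⁻) = 13030 / 96485 = 0.1350 mol
2H⁺ + 2e⁻ → H₂, so n(H₂) = 0.1350 / 2 = 0.06750 mol
V = 0.06750 × 22.4 = 1.512 L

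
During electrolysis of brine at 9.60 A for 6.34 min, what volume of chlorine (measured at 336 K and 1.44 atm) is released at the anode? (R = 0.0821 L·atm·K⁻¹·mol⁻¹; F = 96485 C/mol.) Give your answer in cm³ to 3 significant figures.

363 cm³

Charge passed = 9.60 × 380.4 = 3652 C
Moles of electrons = 3652 / 96485 = 0.03785 mol
2Cl⁻ → Cl₂ + 2e⁻, so n(Cl₂) = 0.03785 / 2 = 0.01893 mol
V = nRT/P = 0.01893 × 0.0821 × 336 / 1.44 = 0.3626 L
= 363 cm³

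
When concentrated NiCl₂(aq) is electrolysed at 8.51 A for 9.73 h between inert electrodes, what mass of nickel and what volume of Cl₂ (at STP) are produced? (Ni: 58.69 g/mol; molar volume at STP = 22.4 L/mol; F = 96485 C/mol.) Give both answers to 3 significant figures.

90.7 g Ni; 34.6 L Cl₂

Q = 8.51 × 35028 = 2.981×10^5 C; n(e⁻) = 2.981×10^5 / 96485 = 3.090 mol
Cathode: Ni²⁺ + 2e⁻ → Ni → n(Ni) = 3.090/2 = 1.545 mol → 90.7 g
Anode: 2Cl⁻ → Cl₂ + 2e⁻ → n(Cl₂) = 3.090/2 = 1.545 mol → 34.6 L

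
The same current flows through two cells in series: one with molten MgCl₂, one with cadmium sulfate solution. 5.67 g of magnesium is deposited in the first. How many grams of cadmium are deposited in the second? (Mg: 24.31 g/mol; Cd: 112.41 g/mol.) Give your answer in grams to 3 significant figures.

26.2 g

n(Mg) = 5.67 / 24.31 = 0.2332 mol
Mg²⁺ + 2e⁻ → Mg, so n(e⁻) = 2 × 0.2332 = 0.4664 mol
The cells are in series, so the same charge (and hence the same n(e⁻) = 0.4664 mol) passes through both.
Cd²⁺ + 2e⁻ → Cd, so n(Cd) = 0.4664 / 2 = 0.2332 mol
m(Cd) = 0.2332 × 112.41 = 26.2 g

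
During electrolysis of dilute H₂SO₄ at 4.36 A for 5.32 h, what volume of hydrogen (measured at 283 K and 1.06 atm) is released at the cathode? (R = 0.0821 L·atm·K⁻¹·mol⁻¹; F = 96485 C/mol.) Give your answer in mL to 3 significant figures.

Q = 4.36 A × 19152 s = 83500 C
n(e⁻) = Q/F = 83500/96485 = 0.8654 mol
2H⁺ + 2e⁻ → H₂, so n(H₂) = 0.8654 / 2 = 0.4327 mol
V = nRT/P = 0.4327 × 0.0821 × 283 / 1.06 = 9.484 L
= 9480 mL

9480 mL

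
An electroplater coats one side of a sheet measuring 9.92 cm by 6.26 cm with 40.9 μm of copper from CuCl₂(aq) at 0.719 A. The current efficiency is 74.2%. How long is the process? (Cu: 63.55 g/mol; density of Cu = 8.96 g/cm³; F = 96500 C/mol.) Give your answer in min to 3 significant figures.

Plated area = 9.92 × 6.26 = 62.10 cm²
Volume = 62.10 × 40.9×10⁻⁴ cm = 0.2540 cm³
m(Cu) = 0.2540 × 8.96 = 2.276 g
n(Cu) = 2.276 / 63.55 = 0.03581 mol; n(e⁻) = 2 × 0.03581 = 0.07162 mol
Q = 0.07162 × 96500 / 0.742 = 9314 C
t = 9314 / 0.719 = 12950 s = 216 min

216 min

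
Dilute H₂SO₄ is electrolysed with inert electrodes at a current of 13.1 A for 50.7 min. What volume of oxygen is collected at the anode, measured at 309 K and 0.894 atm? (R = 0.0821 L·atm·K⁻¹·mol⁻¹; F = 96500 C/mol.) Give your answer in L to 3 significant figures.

2.93 L

Charge passed = 13.1 × 3042 = 39850 C
n(e⁻) = Q/F = 39850/96500 = 0.4130 mol
2H₂O → O₂ + 4H⁺ + 4e⁻, so n(O₂) = 0.4130 / 4 = 0.1033 mol
V = nRT/P = 0.1033 × 0.0821 × 309 / 0.894 = 2.931 L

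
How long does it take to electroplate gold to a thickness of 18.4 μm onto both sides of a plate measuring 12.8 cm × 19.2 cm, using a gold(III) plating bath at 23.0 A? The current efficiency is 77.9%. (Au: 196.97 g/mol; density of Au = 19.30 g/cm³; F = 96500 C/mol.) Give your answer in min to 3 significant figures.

Plated area = 2 × 12.8 × 19.2 = 491.5 cm²
Volume = 491.5 × 18.4×10⁻⁴ cm = 0.9044 cm³
m(Au) = 0.9044 × 19.30 = 17.45 g
n(Au) = 17.45 / 196.97 = 0.08859 mol; n(e⁻) = 3 × 0.08859 = 0.2658 mol
Q = 0.2658 × 96500 / 0.779 = 32930 C
t = 32930 / 23.0 = 1432 s = 23.9 min

23.9 min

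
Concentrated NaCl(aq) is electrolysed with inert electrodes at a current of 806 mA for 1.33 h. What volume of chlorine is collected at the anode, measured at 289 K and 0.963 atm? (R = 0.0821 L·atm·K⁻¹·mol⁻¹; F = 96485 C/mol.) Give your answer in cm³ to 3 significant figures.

Q = It = 0.806 × 4788 = 3859 C
Moles of electrons = 3859 / 96485 = 0.04000 mol
2Cl⁻ → Cl₂ + 2e⁻, so n(Cl₂) = 0.04000 / 2 = 0.02000 mol
V = nRT/P = 0.02000 × 0.0821 × 289 / 0.963 = 0.4928 L
= 493 cm³

493 cm³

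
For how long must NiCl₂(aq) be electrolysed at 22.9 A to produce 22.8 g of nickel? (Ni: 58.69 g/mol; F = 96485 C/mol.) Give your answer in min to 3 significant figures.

n(Ni) = 22.8 / 58.69 = 0.3885 mol
Ni²⁺ + 2e⁻ → Ni, so n(e⁻) = 2 × 0.3885 = 0.7770 mol
Q = 0.7770 × 96485 = 74970 C
t = Q / I = 74970 / 22.9 = 3274 s = 54.6 min

54.6 min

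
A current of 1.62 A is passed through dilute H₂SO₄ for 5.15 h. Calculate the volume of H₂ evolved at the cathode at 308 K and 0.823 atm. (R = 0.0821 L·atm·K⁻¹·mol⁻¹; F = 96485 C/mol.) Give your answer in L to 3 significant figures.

Charge passed = 1.62 × 18540 = 30030 C
Moles of electrons = 30030 / 96485 = 0.3112 mol
2H⁺ + 2e⁻ → H₂, so n(H₂) = 0.3112 / 2 = 0.1556 mol
V = nRT/P = 0.1556 × 0.0821 × 308 / 0.823 = 4.781 L

4.78 L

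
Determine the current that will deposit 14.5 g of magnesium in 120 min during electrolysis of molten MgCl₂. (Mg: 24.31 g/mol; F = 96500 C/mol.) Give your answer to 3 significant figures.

16.0 A

n(Mg) = 14.5 / 24.31 = 0.5965 mol
Mg²⁺ + 2e⁻ → Mg, so n(e⁻) = 2 × 0.5965 = 1.193 mol
Q = 1.193 × 96500 = 1.151×10^5 C
I = Q / t = 1.151×10^5 / 7200 s = 16.0 A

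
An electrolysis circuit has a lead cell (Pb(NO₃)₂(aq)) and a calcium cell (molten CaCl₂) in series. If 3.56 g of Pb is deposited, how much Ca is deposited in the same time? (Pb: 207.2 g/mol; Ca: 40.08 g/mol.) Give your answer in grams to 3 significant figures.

n(Pb) = 3.56 / 207.2 = 0.01718 mol
Pb²⁺ + 2e⁻ → Pb, so n(e⁻) = 2 × 0.01718 = 0.03436 mol
Since the cells are in series, n(e⁻) in the Ca cell is also 0.03436 mol.
Ca²⁺ + 2e⁻ → Ca, so n(Ca) = 0.03436 / 2 = 0.01718 mol
m(Ca) = 0.01718 × 40.08 = 0.689 g

0.689 g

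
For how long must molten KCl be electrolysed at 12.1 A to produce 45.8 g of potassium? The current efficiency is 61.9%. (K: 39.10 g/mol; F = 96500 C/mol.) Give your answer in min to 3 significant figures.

n(K) = 45.8 / 39.10 = 1.171 mol
K⁺ + e⁻ → K, so n(e⁻) = 1.171 mol
Q = 1.171 × 96500 / 0.619 = 1.826×10^5 C
t = Q / I = 1.826×10^5 / 12.1 = 15090 s = 252 min

252 min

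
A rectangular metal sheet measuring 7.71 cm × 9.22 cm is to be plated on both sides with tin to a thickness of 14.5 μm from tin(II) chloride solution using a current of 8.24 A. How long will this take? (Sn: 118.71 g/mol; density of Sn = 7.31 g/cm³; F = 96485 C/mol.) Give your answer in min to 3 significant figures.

4.95 min

Plated area = 2 × 7.71 × 9.22 = 142.2 cm²
Volume = 142.2 × 14.5×10⁻⁴ cm = 0.2062 cm³
m(Sn) = 0.2062 × 7.31 = 1.507 g
n(Sn) = 1.507 / 118.71 = 0.01269 mol; n(e⁻) = 2 × 0.01269 = 0.02538 mol
Q = 0.02538 × 96485 = 2449 C
t = 2449 / 8.24 = 297.2 s = 4.95 min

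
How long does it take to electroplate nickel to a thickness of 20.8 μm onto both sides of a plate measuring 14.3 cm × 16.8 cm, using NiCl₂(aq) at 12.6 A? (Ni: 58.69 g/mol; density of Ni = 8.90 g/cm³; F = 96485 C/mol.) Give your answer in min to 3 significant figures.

Plated area = 2 × 14.3 × 16.8 = 480.5 cm²
Volume = 480.5 × 20.8×10⁻⁴ cm = 0.9994 cm³
m(Ni) = 0.9994 × 8.90 = 8.895 g
n(Ni) = 8.895 / 58.69 = 0.1516 mol; n(e⁻) = 2 × 0.1516 = 0.3032 mol
Q = 0.3032 × 96485 = 29250 C
t = 29250 / 12.6 = 2321 s = 38.7 min

38.7 min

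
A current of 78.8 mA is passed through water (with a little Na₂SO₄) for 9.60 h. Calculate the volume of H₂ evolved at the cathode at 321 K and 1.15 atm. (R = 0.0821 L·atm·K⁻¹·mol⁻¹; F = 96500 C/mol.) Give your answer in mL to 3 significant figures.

Charge passed = 0.0788 × 34560 = 2723 C
n(e⁻) = 2723 / 96500 = 0.02822 mol
2H⁺ + 2e⁻ → H₂, so n(H₂) = 0.02822 / 2 = 0.01411 mol
V = nRT/P = 0.01411 × 0.0821 × 321 / 1.15 = 0.3234 L
= 323 mL

323 mL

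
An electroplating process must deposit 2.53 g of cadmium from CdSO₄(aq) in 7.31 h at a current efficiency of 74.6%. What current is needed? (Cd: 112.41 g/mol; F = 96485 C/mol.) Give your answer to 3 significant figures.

0.221 A

n(Cd) = 2.53 / 112.41 = 0.02251 mol
Cd²⁺ + 2e⁻ → Cd, so n(e⁻) = 2 × 0.02251 = 0.04502 mol
Q = 0.04502 × 96485 / 0.746 = 5823 C
I = Q / t = 5823 / 26316 s = 0.221 A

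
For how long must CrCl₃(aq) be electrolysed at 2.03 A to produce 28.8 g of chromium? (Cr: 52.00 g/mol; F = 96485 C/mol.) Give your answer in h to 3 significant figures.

21.9 h

n(Cr) = 28.8 / 52.00 = 0.5538 mol
Cr³⁺ + 3e⁻ → Cr, so n(e⁻) = 3 × 0.5538 = 1.661 mol
Q = 1.661 × 96485 = 1.603×10^5 C
t = Q / I = 1.603×10^5 / 2.03 = 78970 s = 21.9 h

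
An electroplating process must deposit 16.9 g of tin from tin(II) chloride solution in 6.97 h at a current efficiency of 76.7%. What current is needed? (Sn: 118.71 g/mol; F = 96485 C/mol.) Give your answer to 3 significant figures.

n(Sn) = 16.9 / 118.71 = 0.1424 mol
Sn²⁺ + 2e⁻ → Sn, so n(e⁻) = 2 × 0.1424 = 0.2848 mol
Q = 0.2848 × 96485 / 0.767 = 35830 C
I = Q / t = 35830 / 25092 s = 1.43 A

1.43 A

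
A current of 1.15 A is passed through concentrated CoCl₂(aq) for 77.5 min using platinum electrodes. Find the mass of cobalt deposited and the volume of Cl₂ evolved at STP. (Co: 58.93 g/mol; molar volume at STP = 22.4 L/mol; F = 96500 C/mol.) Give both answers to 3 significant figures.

Q = 1.15 × 4650 = 5348 C; n(e⁻) = 5348 / 96500 = 0.05542 mol
Cathode: Co²⁺ + 2e⁻ → Co → n(Co) = 0.05542/2 = 0.02771 mol → 1.63 g
Anode: 2Cl⁻ → Cl₂ + 2e⁻ → n(Cl₂) = 0.05542/2 = 0.02771 mol → 0.621 L

1.63 g Co; 0.621 L Cl₂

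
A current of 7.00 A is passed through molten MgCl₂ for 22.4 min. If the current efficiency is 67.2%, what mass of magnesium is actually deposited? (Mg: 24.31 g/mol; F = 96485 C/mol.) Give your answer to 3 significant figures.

Q = 7.00 × 1344 = 9408 C
n(e⁻) = 9408 / 96485 = 0.09751 mol
Mg²⁺ + 2e⁻ → Mg, so theoretical m(Mg) = 0.04876 × 24.31 = 1.185 g
Actual mass = 67.2% × 1.185 = 0.796 g

0.796 g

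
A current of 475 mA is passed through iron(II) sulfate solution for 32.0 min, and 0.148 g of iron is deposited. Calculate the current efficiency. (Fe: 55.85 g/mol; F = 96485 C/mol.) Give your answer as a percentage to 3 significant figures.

Q = 0.475 × 1920 = 912.0 C
n(e⁻) = 912.0 / 96485 = 0.009452 mol
Fe²⁺ + 2e⁻ → Fe, so theoretical n(Fe) = 0.004726 mol → 0.2639 g
Efficiency = 0.148 / 0.2639 = 0.5608 = 56.1%

56.1%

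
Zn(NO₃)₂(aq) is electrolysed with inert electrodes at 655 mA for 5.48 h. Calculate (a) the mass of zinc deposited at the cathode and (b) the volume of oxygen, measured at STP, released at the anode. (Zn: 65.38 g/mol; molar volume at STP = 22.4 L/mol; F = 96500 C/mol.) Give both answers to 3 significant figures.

4.38 g Zn; 0.750 L O₂

Q = 0.655 × 19728 = 12920 C; n(e⁻) = 12920 / 96500 = 0.1339 mol
Cathode: Zn²⁺ + 2e⁻ → Zn → n(Zn) = 0.1339/2 = 0.06695 mol → 4.38 g
Anode: 2H₂O → O₂ + 4H⁺ + 4e⁻ → n(O₂) = 0.1339/4 = 0.03348 mol → 0.750 L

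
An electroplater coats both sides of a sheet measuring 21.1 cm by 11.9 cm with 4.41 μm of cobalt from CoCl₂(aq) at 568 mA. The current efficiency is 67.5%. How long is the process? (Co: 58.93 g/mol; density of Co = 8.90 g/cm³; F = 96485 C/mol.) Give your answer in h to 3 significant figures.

Plated area = 2 × 21.1 × 11.9 = 502.2 cm²
Volume = 502.2 × 4.41×10⁻⁴ cm = 0.2215 cm³
m(Co) = 0.2215 × 8.90 = 1.971 g
n(Co) = 1.971 / 58.93 = 0.03345 mol; n(e⁻) = 2 × 0.03345 = 0.06690 mol
Q = 0.06690 × 96485 / 0.675 = 9563 C
t = 9563 / 0.568 = 16840 s = 4.68 h

4.68 h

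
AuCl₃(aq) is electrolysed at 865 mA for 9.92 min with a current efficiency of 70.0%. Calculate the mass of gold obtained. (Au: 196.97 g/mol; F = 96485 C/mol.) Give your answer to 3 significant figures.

Q = 0.865 × 595.2 = 514.8 C
n(e⁻) = 514.8 / 96485 = 0.005336 mol
Au³⁺ + 3e⁻ → Au, so theoretical m(Au) = 0.001779 × 196.97 = 0.3504 g
Actual mass = 70.0% × 0.3504 = 0.245 g

0.245 g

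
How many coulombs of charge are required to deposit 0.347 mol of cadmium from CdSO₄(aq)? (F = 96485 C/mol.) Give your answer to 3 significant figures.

67000 C

Cd²⁺ + 2e⁻ → Cd, so n(e⁻) = 2 × 0.347 = 0.6940 mol
Q = 0.6940 × 96485 = 66960 C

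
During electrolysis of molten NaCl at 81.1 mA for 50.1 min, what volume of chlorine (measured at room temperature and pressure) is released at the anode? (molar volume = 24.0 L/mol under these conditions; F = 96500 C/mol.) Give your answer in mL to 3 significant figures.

Charge passed = 0.0811 × 3006 = 243.8 C
n(e⁻) = 243.8 / 96500 = 0.002526 mol
2Cl⁻ → Cl₂ + 2e⁻, so n(Cl₂) = 0.002526 / 2 = 0.001263 mol
V = 0.001263 × 24.0 = 0.03031 L
= 30.3 mL

30.3 mL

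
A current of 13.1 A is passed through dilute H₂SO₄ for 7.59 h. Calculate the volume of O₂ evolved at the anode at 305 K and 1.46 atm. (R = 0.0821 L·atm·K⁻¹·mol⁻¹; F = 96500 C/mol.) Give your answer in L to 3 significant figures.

Q = 13.1 A × 27324 s = 3.579×10^5 C
Moles of electrons = 3.579×10^5 / 96500 = 3.709 mol
2H₂O → O₂ + 4H⁺ + 4e⁻, so n(O₂) = 3.709 / 4 = 0.9273 mol
V = nRT/P = 0.9273 × 0.0821 × 305 / 1.46 = 15.90 L

15.9 L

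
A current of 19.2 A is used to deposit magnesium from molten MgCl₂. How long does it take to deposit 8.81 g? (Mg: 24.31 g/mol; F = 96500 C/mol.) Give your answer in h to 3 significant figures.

n(Mg) = 8.81 / 24.31 = 0.3624 mol
Mg²⁺ + 2e⁻ → Mg, so n(e⁻) = 2 × 0.3624 = 0.7248 mol
Q = 0.7248 × 96500 = 69940 C
t = Q / I = 69940 / 19.2 = 3643 s = 1.01 h

1.01 h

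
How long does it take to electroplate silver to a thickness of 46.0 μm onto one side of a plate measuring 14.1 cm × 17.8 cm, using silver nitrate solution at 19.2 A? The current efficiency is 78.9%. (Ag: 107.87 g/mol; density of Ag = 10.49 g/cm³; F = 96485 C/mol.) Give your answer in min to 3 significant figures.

11.9 min

Plated area = 14.1 × 17.8 = 251.0 cm²
Volume = 251.0 × 46.0×10⁻⁴ cm = 1.155 cm³
m(Ag) = 1.155 × 10.49 = 12.12 g
n(Ag) = 12.12 / 107.87 = 0.1124 mol; n(e⁻) = 0.1124 mol
Q = 0.1124 × 96485 / 0.789 = 13750 C
t = 13750 / 19.2 = 716.1 s = 11.9 min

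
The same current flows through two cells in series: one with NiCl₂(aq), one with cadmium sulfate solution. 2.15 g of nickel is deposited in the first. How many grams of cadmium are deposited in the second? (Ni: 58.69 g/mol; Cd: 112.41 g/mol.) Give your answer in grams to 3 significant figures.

n(Ni) = 2.15 / 58.69 = 0.03663 mol
Ni²⁺ + 2e⁻ → Ni, so n(e⁻) = 2 × 0.03663 = 0.07326 mol
Same current for the same time ⇒ same n(e⁻) = 0.07326 mol in both cells.
Cd²⁺ + 2e⁻ → Cd, so n(Cd) = 0.07326 / 2 = 0.03663 mol
m(Cd) = 0.03663 × 112.41 = 4.12 g

4.12 g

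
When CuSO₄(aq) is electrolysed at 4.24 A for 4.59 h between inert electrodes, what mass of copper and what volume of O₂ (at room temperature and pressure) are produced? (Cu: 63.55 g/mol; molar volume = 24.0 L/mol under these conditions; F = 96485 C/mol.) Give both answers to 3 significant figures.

Q = 4.24 × 16524 = 70060 C; n(e⁻) = 70060 / 96485 = 0.7261 mol
Cathode: Cu²⁺ + 2e⁻ → Cu → n(Cu) = 0.7261/2 = 0.3631 mol → 23.1 g
Anode: 2H₂O → O₂ + 4H⁺ + 4e⁻ → n(O₂) = 0.7261/4 = 0.1815 mol → 4.36 L

23.1 g Cu; 4.36 L O₂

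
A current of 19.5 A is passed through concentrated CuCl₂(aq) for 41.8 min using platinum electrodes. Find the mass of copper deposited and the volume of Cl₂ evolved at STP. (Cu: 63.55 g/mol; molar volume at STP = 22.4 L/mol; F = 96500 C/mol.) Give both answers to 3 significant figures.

Q = 19.5 × 2508 = 48910 C; n(e⁻) = 48910 / 96500 = 0.5068 mol
Cathode: Cu²⁺ + 2e⁻ → Cu → n(Cu) = 0.5068/2 = 0.2534 mol → 16.1 g
Anode: 2Cl⁻ → Cl₂ + 2e⁻ → n(Cl₂) = 0.5068/2 = 0.2534 mol → 5.68 L

16.1 g Cu; 5.68 L Cl₂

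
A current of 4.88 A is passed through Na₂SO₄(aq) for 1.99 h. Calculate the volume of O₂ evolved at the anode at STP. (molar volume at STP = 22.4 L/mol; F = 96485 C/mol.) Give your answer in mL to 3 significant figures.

2030 mL

Q = It = 4.88 × 7164 = 34960 C
n(e⁻) = Q/F = 34960/96485 = 0.3623 mol
2H₂O → O₂ + 4H⁺ + 4e⁻, so n(O₂) = 0.3623 / 4 = 0.09058 mol
V = 0.09058 × 22.4 = 2.029 L
= 2030 mL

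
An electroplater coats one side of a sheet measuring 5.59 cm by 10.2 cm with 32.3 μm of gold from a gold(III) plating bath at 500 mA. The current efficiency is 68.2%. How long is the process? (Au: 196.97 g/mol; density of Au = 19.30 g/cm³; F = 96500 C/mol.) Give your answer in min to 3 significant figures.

255 min

Plated area = 5.59 × 10.2 = 57.02 cm²
Volume = 57.02 × 32.3×10⁻⁴ cm = 0.1842 cm³
m(Au) = 0.1842 × 19.30 = 3.555 g
n(Au) = 3.555 / 196.97 = 0.01805 mol; n(e⁻) = 3 × 0.01805 = 0.05415 mol
Q = 0.05415 × 96500 / 0.682 = 7662 C
t = 7662 / 0.500 = 15320 s = 255 min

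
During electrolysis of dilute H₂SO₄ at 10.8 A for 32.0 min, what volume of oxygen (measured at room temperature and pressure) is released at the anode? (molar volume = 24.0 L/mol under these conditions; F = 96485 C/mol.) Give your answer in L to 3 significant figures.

Q = It = 10.8 × 1920 = 20740 C
Moles of electrons = 20740 / 96485 = 0.2150 mol
2H₂O → O₂ + 4H⁺ + 4e⁻, so n(O₂) = 0.2150 / 4 = 0.05375 mol
V = 0.05375 × 24.0 = 1.290 L

1.29 L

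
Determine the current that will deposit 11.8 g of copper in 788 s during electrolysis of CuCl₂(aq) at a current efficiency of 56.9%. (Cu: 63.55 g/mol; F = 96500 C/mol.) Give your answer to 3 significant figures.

79.9 A

n(Cu) = 11.8 / 63.55 = 0.1857 mol
Cu²⁺ + 2e⁻ → Cu, so n(e⁻) = 2 × 0.1857 = 0.3714 mol
Q = 0.3714 × 96500 / 0.569 = 62990 C
I = Q / t = 62990 / 788 s = 79.9 A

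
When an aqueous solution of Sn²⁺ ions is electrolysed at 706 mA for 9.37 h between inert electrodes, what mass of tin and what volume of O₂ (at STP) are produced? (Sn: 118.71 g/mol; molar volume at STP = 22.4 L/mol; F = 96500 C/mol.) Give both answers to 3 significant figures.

14.6 g Sn; 1.38 L O₂

Q = 0.706 × 33732 = 23810 C; n(e⁻) = 23810 / 96500 = 0.2467 mol
Cathode: Sn²⁺ + 2e⁻ → Sn → n(Sn) = 0.2467/2 = 0.1234 mol → 14.6 g
Anode: 2H₂O → O₂ + 4H⁺ + 4e⁻ → n(O₂) = 0.2467/4 = 0.06168 mol → 1.38 L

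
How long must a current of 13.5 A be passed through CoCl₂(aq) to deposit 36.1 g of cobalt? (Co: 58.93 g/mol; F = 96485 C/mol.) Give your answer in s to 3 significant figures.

n(Co) = 36.1 / 58.93 = 0.6126 mol
Co²⁺ + 2e⁻ → Co, so n(e⁻) = 2 × 0.6126 = 1.225 mol
Q = 1.225 × 96485 = 1.182×10^5 C
t = Q / I = 1.182×10^5 / 13.5 = 8756 s

8760 s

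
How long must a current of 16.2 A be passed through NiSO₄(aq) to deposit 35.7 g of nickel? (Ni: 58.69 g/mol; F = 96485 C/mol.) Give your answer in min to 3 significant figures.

n(Ni) = 35.7 / 58.69 = 0.6083 mol
Ni²⁺ + 2e⁻ → Ni, so n(e⁻) = 2 × 0.6083 = 1.217 mol
Q = 1.217 × 96485 = 1.174×10^5 C
t = Q / I = 1.174×10^5 / 16.2 = 7247 s = 121 min

121 min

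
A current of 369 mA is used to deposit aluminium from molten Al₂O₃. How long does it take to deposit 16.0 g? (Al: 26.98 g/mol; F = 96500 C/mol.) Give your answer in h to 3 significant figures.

129 h

n(Al) = 16.0 / 26.98 = 0.5930 mol
Al³⁺ + 3e⁻ → Al, so n(e⁻) = 3 × 0.5930 = 1.779 mol
Q = 1.779 × 96500 = 1.717×10^5 C
t = Q / I = 1.717×10^5 / 0.369 = 4.653×10^5 s = 129 h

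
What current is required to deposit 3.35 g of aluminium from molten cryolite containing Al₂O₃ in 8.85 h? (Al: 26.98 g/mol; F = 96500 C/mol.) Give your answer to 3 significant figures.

1.13 A

n(Al) = 3.35 / 26.98 = 0.1242 mol
Al³⁺ + 3e⁻ → Al, so n(e⁻) = 3 × 0.1242 = 0.3726 mol
Q = 0.3726 × 96500 = 35960 C
I = Q / t = 35960 / 31860 s = 1.13 A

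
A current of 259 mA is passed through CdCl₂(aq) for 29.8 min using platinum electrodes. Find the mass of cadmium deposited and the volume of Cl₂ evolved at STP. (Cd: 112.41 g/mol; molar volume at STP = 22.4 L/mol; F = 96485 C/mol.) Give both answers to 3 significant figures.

Q = 0.259 × 1788 = 463.1 C; n(e⁻) = 463.1 / 96485 = 0.004800 mol
Cathode: Cd²⁺ + 2e⁻ → Cd → n(Cd) = 0.004800/2 = 0.002400 mol → 0.270 g
Anode: 2Cl⁻ → Cl₂ + 2e⁻ → n(Cl₂) = 0.004800/2 = 0.002400 mol → 0.0538 L

0.270 g Cd; 0.0538 L Cl₂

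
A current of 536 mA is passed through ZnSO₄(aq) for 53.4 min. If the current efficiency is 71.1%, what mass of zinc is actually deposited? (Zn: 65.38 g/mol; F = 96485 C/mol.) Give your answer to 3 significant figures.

Q = 0.536 × 3204 = 1717 C
n(e⁻) = 1717 / 96485 = 0.01780 mol
Zn²⁺ + 2e⁻ → Zn, so theoretical m(Zn) = 0.008900 × 65.38 = 0.5819 g
Actual mass = 71.1% × 0.5819 = 0.414 g

0.414 g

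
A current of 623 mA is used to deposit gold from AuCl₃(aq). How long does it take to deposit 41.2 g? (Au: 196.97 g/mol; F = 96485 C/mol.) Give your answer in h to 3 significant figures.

27.0 h

n(Au) = 41.2 / 196.97 = 0.2092 mol
Au³⁺ + 3e⁻ → Au, so n(e⁻) = 3 × 0.2092 = 0.6276 mol
Q = 0.6276 × 96485 = 60550 C
t = Q / I = 60550 / 0.623 = 97190 s = 27.0 h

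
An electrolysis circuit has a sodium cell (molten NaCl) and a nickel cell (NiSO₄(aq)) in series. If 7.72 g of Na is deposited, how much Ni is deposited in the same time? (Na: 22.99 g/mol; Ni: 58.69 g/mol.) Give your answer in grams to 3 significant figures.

n(Na) = 7.72 / 22.99 = 0.3358 mol
Na⁺ + e⁻ → Na, so n(e⁻) = 0.3358 mol
The cells are in series, so the same charge (and hence the same n(e⁻) = 0.3358 mol) passes through both.
Ni²⁺ + 2e⁻ → Ni, so n(Ni) = 0.3358 / 2 = 0.1679 mol
m(Ni) = 0.1679 × 58.69 = 9.85 g

9.85 g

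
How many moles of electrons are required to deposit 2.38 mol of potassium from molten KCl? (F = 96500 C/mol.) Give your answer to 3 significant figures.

2.38 mol

K⁺ + e⁻ → K, so n(e⁻) = 1 × 2.38 = 2.380 mol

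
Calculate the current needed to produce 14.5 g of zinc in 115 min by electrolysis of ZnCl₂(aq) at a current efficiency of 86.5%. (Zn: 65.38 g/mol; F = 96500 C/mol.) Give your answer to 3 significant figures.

n(Zn) = 14.5 / 65.38 = 0.2218 mol
Zn²⁺ + 2e⁻ → Zn, so n(e⁻) = 2 × 0.2218 = 0.4436 mol
Q = 0.4436 × 96500 / 0.865 = 49490 C
I = Q / t = 49490 / 6900 s = 7.17 A

7.17 A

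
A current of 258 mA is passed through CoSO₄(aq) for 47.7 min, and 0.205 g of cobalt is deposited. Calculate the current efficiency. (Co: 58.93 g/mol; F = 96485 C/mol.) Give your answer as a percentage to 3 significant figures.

Q = 0.258 × 2862 = 738.4 C
n(e⁻) = 738.4 / 96485 = 0.007653 mol
Co²⁺ + 2e⁻ → Co, so theoretical n(Co) = 0.003827 mol → 0.2255 g
Efficiency = 0.205 / 0.2255 = 0.9091 = 90.9%

90.9%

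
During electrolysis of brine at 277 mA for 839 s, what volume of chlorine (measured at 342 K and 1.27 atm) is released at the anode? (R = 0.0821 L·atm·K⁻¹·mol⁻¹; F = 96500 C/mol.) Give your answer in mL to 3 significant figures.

26.6 mL

Q = It = 0.277 × 839 = 232.4 C
n(e⁻) = 232.4 / 96500 = 0.002408 mol
2Cl⁻ → Cl₂ + 2e⁻, so n(Cl₂) = 0.002408 / 2 = 0.001204 mol
V = nRT/P = 0.001204 × 0.0821 × 342 / 1.27 = 0.02662 L
= 26.6 mL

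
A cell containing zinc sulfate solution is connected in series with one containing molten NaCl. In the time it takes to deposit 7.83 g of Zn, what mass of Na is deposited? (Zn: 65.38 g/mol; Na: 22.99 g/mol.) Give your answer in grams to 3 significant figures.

5.51 g

n(Zn) = 7.83 / 65.38 = 0.1198 mol
Zn²⁺ + 2e⁻ → Zn, so n(e⁻) = 2 × 0.1198 = 0.2396 mol
Same current for the same time ⇒ same n(e⁻) = 0.2396 mol in both cells.
Na⁺ + e⁻ → Na, so n(Na) = 0.2396 mol
m(Na) = 0.2396 × 22.99 = 5.51 g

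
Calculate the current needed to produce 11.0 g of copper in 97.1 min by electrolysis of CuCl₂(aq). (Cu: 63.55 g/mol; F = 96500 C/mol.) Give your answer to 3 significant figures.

5.73 A

n(Cu) = 11.0 / 63.55 = 0.1731 mol
Cu²⁺ + 2e⁻ → Cu, so n(e⁻) = 2 × 0.1731 = 0.3462 mol
Q = 0.3462 × 96500 = 33410 C
I = Q / t = 33410 / 5826 s = 5.73 A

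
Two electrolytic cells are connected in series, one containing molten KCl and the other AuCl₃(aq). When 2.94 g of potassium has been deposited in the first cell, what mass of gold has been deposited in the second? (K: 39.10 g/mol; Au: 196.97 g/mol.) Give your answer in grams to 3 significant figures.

n(K) = 2.94 / 39.10 = 0.07519 mol
K⁺ + e⁻ → K, so n(e⁻) = 0.07519 mol
In series, the same 0.07519 mol of electrons flows through the second cell.
Au³⁺ + 3e⁻ → Au, so n(Au) = 0.07519 / 3 = 0.02506 mol
m(Au) = 0.02506 × 196.97 = 4.94 g

4.94 g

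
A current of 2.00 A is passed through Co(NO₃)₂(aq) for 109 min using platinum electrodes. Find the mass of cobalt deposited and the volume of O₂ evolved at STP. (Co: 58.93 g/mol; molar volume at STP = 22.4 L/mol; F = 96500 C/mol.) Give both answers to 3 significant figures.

Q = 2.00 × 6540 = 13080 C; n(e⁻) = 13080 / 96500 = 0.1355 mol
Cathode: Co²⁺ + 2e⁻ → Co → n(Co) = 0.1355/2 = 0.06775 mol → 3.99 g
Anode: 2H₂O → O₂ + 4H⁺ + 4e⁻ → n(O₂) = 0.1355/4 = 0.03388 mol → 0.759 L

3.99 g Co; 0.759 L O₂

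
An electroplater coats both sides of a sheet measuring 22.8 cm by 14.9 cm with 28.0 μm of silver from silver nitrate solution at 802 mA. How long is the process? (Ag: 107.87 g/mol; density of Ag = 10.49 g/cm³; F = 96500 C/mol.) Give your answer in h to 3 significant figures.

Plated area = 2 × 22.8 × 14.9 = 679.4 cm²
Volume = 679.4 × 28.0×10⁻⁴ cm = 1.902 cm³
m(Ag) = 1.902 × 10.49 = 19.95 g
n(Ag) = 19.95 / 107.87 = 0.1849 mol; n(e⁻) = 0.1849 mol
Q = 0.1849 × 96500 = 17840 C
t = 17840 / 0.802 = 22240 s = 6.18 h

6.18 h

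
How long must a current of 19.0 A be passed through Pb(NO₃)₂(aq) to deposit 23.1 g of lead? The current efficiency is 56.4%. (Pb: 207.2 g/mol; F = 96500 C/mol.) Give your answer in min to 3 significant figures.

n(Pb) = 23.1 / 207.2 = 0.1115 mol
Pb²⁺ + 2e⁻ → Pb, so n(e⁻) = 2 × 0.1115 = 0.2230 mol
Q = 0.2230 × 96500 / 0.564 = 38160 C
t = Q / I = 38160 / 19.0 = 2008 s = 33.5 min

33.5 min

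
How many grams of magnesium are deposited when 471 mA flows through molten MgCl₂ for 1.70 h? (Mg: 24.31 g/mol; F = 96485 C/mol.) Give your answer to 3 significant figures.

Q = It = 0.471 × 6120 = 2883 C
n(e⁻) = 2883 / 96485 = 0.02988 mol
Mg²⁺ + 2e⁻ → Mg, so n(Mg) = 0.02988 / 2 = 0.01494 mol
m = 0.01494 × 24.31 = 0.363 g

0.363 g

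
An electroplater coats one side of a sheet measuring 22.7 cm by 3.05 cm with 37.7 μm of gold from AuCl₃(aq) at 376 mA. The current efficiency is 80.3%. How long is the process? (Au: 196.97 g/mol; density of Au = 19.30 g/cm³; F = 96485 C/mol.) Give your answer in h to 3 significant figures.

6.81 h

Plated area = 22.7 × 3.05 = 69.24 cm²
Volume = 69.24 × 37.7×10⁻⁴ cm = 0.2610 cm³
m(Au) = 0.2610 × 19.30 = 5.037 g
n(Au) = 5.037 / 196.97 = 0.02557 mol; n(e⁻) = 3 × 0.02557 = 0.07671 mol
Q = 0.07671 × 96485 / 0.803 = 9217 C
t = 9217 / 0.376 = 24510 s = 6.81 h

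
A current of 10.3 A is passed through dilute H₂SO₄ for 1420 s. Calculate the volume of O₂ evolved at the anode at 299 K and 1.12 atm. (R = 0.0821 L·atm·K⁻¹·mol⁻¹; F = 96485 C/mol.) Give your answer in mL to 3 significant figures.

831 mL

Charge passed = 10.3 × 1420 = 14630 C
n(e⁻) = 14630 / 96485 = 0.1516 mol
2H₂O → O₂ + 4H⁺ + 4e⁻, so n(O₂) = 0.1516 / 4 = 0.03790 mol
V = nRT/P = 0.03790 × 0.0821 × 299 / 1.12 = 0.8307 L
= 831 mL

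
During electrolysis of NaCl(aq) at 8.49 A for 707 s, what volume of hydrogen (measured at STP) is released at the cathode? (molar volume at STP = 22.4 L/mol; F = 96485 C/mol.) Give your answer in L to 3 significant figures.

0.697 L

Charge passed = 8.49 × 707 = 6002 C
Moles of electrons = 6002 / 96485 = 0.06221 mol
2H⁺ + 2e⁻ → H₂, so n(H₂) = 0.06221 / 2 = 0.03111 mol
V = 0.03111 × 22.4 = 0.6969 L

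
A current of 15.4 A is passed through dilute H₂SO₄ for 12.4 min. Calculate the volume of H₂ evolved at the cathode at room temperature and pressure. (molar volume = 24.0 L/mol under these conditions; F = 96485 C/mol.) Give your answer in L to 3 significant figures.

Charge passed = 15.4 × 744 = 11460 C
Moles of electrons = 11460 / 96485 = 0.1188 mol
2H⁺ + 2e⁻ → H₂, so n(H₂) = 0.1188 / 2 = 0.05940 mol
V = 0.05940 × 24.0 = 1.426 L

1.43 L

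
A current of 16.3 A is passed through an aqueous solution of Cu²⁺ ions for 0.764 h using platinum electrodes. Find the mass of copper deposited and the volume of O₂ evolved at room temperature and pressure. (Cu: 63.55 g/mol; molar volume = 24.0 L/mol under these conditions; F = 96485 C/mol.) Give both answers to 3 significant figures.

14.8 g Cu; 2.79 L O₂

Q = 16.3 × 2750.4 = 44830 C; n(e⁻) = 44830 / 96485 = 0.4646 mol
Cathode: Cu²⁺ + 2e⁻ → Cu → n(Cu) = 0.4646/2 = 0.2323 mol → 14.8 g
Anode: 2H₂O → O₂ + 4H⁺ + 4e⁻ → n(O₂) = 0.4646/4 = 0.1162 mol → 2.79 L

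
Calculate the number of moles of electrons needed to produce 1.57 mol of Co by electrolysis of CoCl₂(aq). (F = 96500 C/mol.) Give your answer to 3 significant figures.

3.14 mol

Co²⁺ + 2e⁻ → Co, so n(e⁻) = 2 × 1.57 = 3.140 mol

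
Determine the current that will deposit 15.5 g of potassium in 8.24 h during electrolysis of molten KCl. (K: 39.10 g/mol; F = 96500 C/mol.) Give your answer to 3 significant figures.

n(K) = 15.5 / 39.10 = 0.3964 mol
K⁺ + e⁻ → K, so n(e⁻) = 0.3964 mol
Q = 0.3964 × 96500 = 38250 C
I = Q / t = 38250 / 29664 s = 1.29 A

1.29 A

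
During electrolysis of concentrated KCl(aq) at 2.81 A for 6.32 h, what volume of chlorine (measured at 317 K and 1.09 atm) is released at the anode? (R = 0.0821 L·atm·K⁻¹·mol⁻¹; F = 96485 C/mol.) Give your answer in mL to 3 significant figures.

Q = 2.81 A × 22752 s = 63930 C
n(e⁻) = Q/F = 63930/96485 = 0.6626 mol
2Cl⁻ → Cl₂ + 2e⁻, so n(Cl₂) = 0.6626 / 2 = 0.3313 mol
V = nRT/P = 0.3313 × 0.0821 × 317 / 1.09 = 7.910 L
= 7910 mL

7910 mL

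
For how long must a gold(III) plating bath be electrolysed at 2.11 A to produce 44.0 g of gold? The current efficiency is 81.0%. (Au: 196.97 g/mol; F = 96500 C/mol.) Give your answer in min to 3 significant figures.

631 min

n(Au) = 44.0 / 196.97 = 0.2234 mol
Au³⁺ + 3e⁻ → Au, so n(e⁻) = 3 × 0.2234 = 0.6702 mol
Q = 0.6702 × 96500 / 0.810 = 79840 C
t = Q / I = 79840 / 2.11 = 37840 s = 631 min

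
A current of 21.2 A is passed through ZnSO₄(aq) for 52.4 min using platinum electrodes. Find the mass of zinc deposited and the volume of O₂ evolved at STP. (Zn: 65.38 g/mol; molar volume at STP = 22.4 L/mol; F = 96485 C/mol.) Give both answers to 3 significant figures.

22.6 g Zn; 3.87 L O₂

Q = 21.2 × 3144 = 66650 C; n(e⁻) = 66650 / 96485 = 0.6908 mol
Cathode: Zn²⁺ + 2e⁻ → Zn → n(Zn) = 0.6908/2 = 0.3454 mol → 22.6 g
Anode: 2H₂O → O₂ + 4H⁺ + 4e⁻ → n(O₂) = 0.6908/4 = 0.1727 mol → 3.87 L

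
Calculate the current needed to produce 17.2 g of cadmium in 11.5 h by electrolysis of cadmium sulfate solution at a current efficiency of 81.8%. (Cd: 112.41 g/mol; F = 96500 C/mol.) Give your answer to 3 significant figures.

0.872 A

n(Cd) = 17.2 / 112.41 = 0.1530 mol
Cd²⁺ + 2e⁻ → Cd, so n(e⁻) = 2 × 0.1530 = 0.3060 mol
Q = 0.3060 × 96500 / 0.818 = 36100 C
I = Q / t = 36100 / 41400 s = 0.872 A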